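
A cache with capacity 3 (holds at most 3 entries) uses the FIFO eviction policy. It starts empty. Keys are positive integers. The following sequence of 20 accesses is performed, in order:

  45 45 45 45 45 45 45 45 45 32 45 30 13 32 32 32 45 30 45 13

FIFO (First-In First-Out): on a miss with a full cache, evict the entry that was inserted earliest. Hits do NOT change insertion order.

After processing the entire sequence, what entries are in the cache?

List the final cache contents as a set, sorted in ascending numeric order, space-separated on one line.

FIFO simulation (capacity=3):
  1. access 45: MISS. Cache (old->new): [45]
  2. access 45: HIT. Cache (old->new): [45]
  3. access 45: HIT. Cache (old->new): [45]
  4. access 45: HIT. Cache (old->new): [45]
  5. access 45: HIT. Cache (old->new): [45]
  6. access 45: HIT. Cache (old->new): [45]
  7. access 45: HIT. Cache (old->new): [45]
  8. access 45: HIT. Cache (old->new): [45]
  9. access 45: HIT. Cache (old->new): [45]
  10. access 32: MISS. Cache (old->new): [45 32]
  11. access 45: HIT. Cache (old->new): [45 32]
  12. access 30: MISS. Cache (old->new): [45 32 30]
  13. access 13: MISS, evict 45. Cache (old->new): [32 30 13]
  14. access 32: HIT. Cache (old->new): [32 30 13]
  15. access 32: HIT. Cache (old->new): [32 30 13]
  16. access 32: HIT. Cache (old->new): [32 30 13]
  17. access 45: MISS, evict 32. Cache (old->new): [30 13 45]
  18. access 30: HIT. Cache (old->new): [30 13 45]
  19. access 45: HIT. Cache (old->new): [30 13 45]
  20. access 13: HIT. Cache (old->new): [30 13 45]
Total: 15 hits, 5 misses, 2 evictions

Answer: 13 30 45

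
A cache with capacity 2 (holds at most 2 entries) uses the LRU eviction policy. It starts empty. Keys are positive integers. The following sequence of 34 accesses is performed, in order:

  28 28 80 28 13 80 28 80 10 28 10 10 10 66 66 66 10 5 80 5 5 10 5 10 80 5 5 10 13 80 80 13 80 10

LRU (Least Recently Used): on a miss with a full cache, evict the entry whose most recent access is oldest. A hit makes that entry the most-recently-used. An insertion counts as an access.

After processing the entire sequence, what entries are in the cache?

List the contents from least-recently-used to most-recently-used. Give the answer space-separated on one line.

Answer: 80 10

Derivation:
LRU simulation (capacity=2):
  1. access 28: MISS. Cache (LRU->MRU): [28]
  2. access 28: HIT. Cache (LRU->MRU): [28]
  3. access 80: MISS. Cache (LRU->MRU): [28 80]
  4. access 28: HIT. Cache (LRU->MRU): [80 28]
  5. access 13: MISS, evict 80. Cache (LRU->MRU): [28 13]
  6. access 80: MISS, evict 28. Cache (LRU->MRU): [13 80]
  7. access 28: MISS, evict 13. Cache (LRU->MRU): [80 28]
  8. access 80: HIT. Cache (LRU->MRU): [28 80]
  9. access 10: MISS, evict 28. Cache (LRU->MRU): [80 10]
  10. access 28: MISS, evict 80. Cache (LRU->MRU): [10 28]
  11. access 10: HIT. Cache (LRU->MRU): [28 10]
  12. access 10: HIT. Cache (LRU->MRU): [28 10]
  13. access 10: HIT. Cache (LRU->MRU): [28 10]
  14. access 66: MISS, evict 28. Cache (LRU->MRU): [10 66]
  15. access 66: HIT. Cache (LRU->MRU): [10 66]
  16. access 66: HIT. Cache (LRU->MRU): [10 66]
  17. access 10: HIT. Cache (LRU->MRU): [66 10]
  18. access 5: MISS, evict 66. Cache (LRU->MRU): [10 5]
  19. access 80: MISS, evict 10. Cache (LRU->MRU): [5 80]
  20. access 5: HIT. Cache (LRU->MRU): [80 5]
  21. access 5: HIT. Cache (LRU->MRU): [80 5]
  22. access 10: MISS, evict 80. Cache (LRU->MRU): [5 10]
  23. access 5: HIT. Cache (LRU->MRU): [10 5]
  24. access 10: HIT. Cache (LRU->MRU): [5 10]
  25. access 80: MISS, evict 5. Cache (LRU->MRU): [10 80]
  26. access 5: MISS, evict 10. Cache (LRU->MRU): [80 5]
  27. access 5: HIT. Cache (LRU->MRU): [80 5]
  28. access 10: MISS, evict 80. Cache (LRU->MRU): [5 10]
  29. access 13: MISS, evict 5. Cache (LRU->MRU): [10 13]
  30. access 80: MISS, evict 10. Cache (LRU->MRU): [13 80]
  31. access 80: HIT. Cache (LRU->MRU): [13 80]
  32. access 13: HIT. Cache (LRU->MRU): [80 13]
  33. access 80: HIT. Cache (LRU->MRU): [13 80]
  34. access 10: MISS, evict 13. Cache (LRU->MRU): [80 10]
Total: 17 hits, 17 misses, 15 evictions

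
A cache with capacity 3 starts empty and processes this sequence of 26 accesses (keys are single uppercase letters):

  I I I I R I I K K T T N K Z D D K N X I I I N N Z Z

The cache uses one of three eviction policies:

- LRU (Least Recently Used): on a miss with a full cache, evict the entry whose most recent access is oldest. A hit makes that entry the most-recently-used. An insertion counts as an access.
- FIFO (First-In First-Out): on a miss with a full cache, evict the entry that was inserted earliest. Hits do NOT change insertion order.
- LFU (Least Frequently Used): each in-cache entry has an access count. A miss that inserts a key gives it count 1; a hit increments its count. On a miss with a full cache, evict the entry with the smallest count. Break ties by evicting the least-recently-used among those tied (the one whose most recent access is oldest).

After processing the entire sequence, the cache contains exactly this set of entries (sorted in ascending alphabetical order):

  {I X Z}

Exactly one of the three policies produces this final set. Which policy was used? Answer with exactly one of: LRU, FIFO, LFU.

Simulating under each policy and comparing final sets:
  LRU: final set = {I N Z} -> differs
  FIFO: final set = {I X Z} -> MATCHES target
  LFU: final set = {I N Z} -> differs
Only FIFO produces the target set.

Answer: FIFO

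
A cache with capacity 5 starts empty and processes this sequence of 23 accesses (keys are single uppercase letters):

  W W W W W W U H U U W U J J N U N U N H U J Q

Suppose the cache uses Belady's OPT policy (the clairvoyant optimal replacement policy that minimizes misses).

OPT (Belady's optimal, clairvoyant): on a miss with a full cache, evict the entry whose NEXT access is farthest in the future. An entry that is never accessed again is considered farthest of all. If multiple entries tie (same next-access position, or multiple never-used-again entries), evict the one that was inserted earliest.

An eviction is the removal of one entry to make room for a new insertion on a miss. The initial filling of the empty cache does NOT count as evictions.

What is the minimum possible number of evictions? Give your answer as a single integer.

Answer: 1

Derivation:
OPT (Belady) simulation (capacity=5):
  1. access W: MISS. Cache: [W]
  2. access W: HIT. Next use of W: step 3. Cache: [W]
  3. access W: HIT. Next use of W: step 4. Cache: [W]
  4. access W: HIT. Next use of W: step 5. Cache: [W]
  5. access W: HIT. Next use of W: step 6. Cache: [W]
  6. access W: HIT. Next use of W: step 11. Cache: [W]
  7. access U: MISS. Cache: [W U]
  8. access H: MISS. Cache: [W U H]
  9. access U: HIT. Next use of U: step 10. Cache: [W U H]
  10. access U: HIT. Next use of U: step 12. Cache: [W U H]
  11. access W: HIT. Next use of W: never. Cache: [W U H]
  12. access U: HIT. Next use of U: step 16. Cache: [W U H]
  13. access J: MISS. Cache: [W U H J]
  14. access J: HIT. Next use of J: step 22. Cache: [W U H J]
  15. access N: MISS. Cache: [W U H J N]
  16. access U: HIT. Next use of U: step 18. Cache: [W U H J N]
  17. access N: HIT. Next use of N: step 19. Cache: [W U H J N]
  18. access U: HIT. Next use of U: step 21. Cache: [W U H J N]
  19. access N: HIT. Next use of N: never. Cache: [W U H J N]
  20. access H: HIT. Next use of H: never. Cache: [W U H J N]
  21. access U: HIT. Next use of U: never. Cache: [W U H J N]
  22. access J: HIT. Next use of J: never. Cache: [W U H J N]
  23. access Q: MISS, evict W (next use: never). Cache: [U H J N Q]
Total: 17 hits, 6 misses, 1 evictions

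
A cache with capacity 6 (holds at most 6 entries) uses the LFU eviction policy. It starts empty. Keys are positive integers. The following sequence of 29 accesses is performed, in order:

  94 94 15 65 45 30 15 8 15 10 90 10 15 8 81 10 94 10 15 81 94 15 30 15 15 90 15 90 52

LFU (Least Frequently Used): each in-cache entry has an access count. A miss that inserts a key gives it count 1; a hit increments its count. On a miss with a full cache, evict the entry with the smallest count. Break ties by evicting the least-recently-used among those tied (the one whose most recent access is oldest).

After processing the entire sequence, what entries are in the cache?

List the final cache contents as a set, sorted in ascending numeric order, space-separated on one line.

Answer: 10 15 52 81 90 94

Derivation:
LFU simulation (capacity=6):
  1. access 94: MISS. Cache: [94(c=1)]
  2. access 94: HIT, count now 2. Cache: [94(c=2)]
  3. access 15: MISS. Cache: [15(c=1) 94(c=2)]
  4. access 65: MISS. Cache: [15(c=1) 65(c=1) 94(c=2)]
  5. access 45: MISS. Cache: [15(c=1) 65(c=1) 45(c=1) 94(c=2)]
  6. access 30: MISS. Cache: [15(c=1) 65(c=1) 45(c=1) 30(c=1) 94(c=2)]
  7. access 15: HIT, count now 2. Cache: [65(c=1) 45(c=1) 30(c=1) 94(c=2) 15(c=2)]
  8. access 8: MISS. Cache: [65(c=1) 45(c=1) 30(c=1) 8(c=1) 94(c=2) 15(c=2)]
  9. access 15: HIT, count now 3. Cache: [65(c=1) 45(c=1) 30(c=1) 8(c=1) 94(c=2) 15(c=3)]
  10. access 10: MISS, evict 65(c=1). Cache: [45(c=1) 30(c=1) 8(c=1) 10(c=1) 94(c=2) 15(c=3)]
  11. access 90: MISS, evict 45(c=1). Cache: [30(c=1) 8(c=1) 10(c=1) 90(c=1) 94(c=2) 15(c=3)]
  12. access 10: HIT, count now 2. Cache: [30(c=1) 8(c=1) 90(c=1) 94(c=2) 10(c=2) 15(c=3)]
  13. access 15: HIT, count now 4. Cache: [30(c=1) 8(c=1) 90(c=1) 94(c=2) 10(c=2) 15(c=4)]
  14. access 8: HIT, count now 2. Cache: [30(c=1) 90(c=1) 94(c=2) 10(c=2) 8(c=2) 15(c=4)]
  15. access 81: MISS, evict 30(c=1). Cache: [90(c=1) 81(c=1) 94(c=2) 10(c=2) 8(c=2) 15(c=4)]
  16. access 10: HIT, count now 3. Cache: [90(c=1) 81(c=1) 94(c=2) 8(c=2) 10(c=3) 15(c=4)]
  17. access 94: HIT, count now 3. Cache: [90(c=1) 81(c=1) 8(c=2) 10(c=3) 94(c=3) 15(c=4)]
  18. access 10: HIT, count now 4. Cache: [90(c=1) 81(c=1) 8(c=2) 94(c=3) 15(c=4) 10(c=4)]
  19. access 15: HIT, count now 5. Cache: [90(c=1) 81(c=1) 8(c=2) 94(c=3) 10(c=4) 15(c=5)]
  20. access 81: HIT, count now 2. Cache: [90(c=1) 8(c=2) 81(c=2) 94(c=3) 10(c=4) 15(c=5)]
  21. access 94: HIT, count now 4. Cache: [90(c=1) 8(c=2) 81(c=2) 10(c=4) 94(c=4) 15(c=5)]
  22. access 15: HIT, count now 6. Cache: [90(c=1) 8(c=2) 81(c=2) 10(c=4) 94(c=4) 15(c=6)]
  23. access 30: MISS, evict 90(c=1). Cache: [30(c=1) 8(c=2) 81(c=2) 10(c=4) 94(c=4) 15(c=6)]
  24. access 15: HIT, count now 7. Cache: [30(c=1) 8(c=2) 81(c=2) 10(c=4) 94(c=4) 15(c=7)]
  25. access 15: HIT, count now 8. Cache: [30(c=1) 8(c=2) 81(c=2) 10(c=4) 94(c=4) 15(c=8)]
  26. access 90: MISS, evict 30(c=1). Cache: [90(c=1) 8(c=2) 81(c=2) 10(c=4) 94(c=4) 15(c=8)]
  27. access 15: HIT, count now 9. Cache: [90(c=1) 8(c=2) 81(c=2) 10(c=4) 94(c=4) 15(c=9)]
  28. access 90: HIT, count now 2. Cache: [8(c=2) 81(c=2) 90(c=2) 10(c=4) 94(c=4) 15(c=9)]
  29. access 52: MISS, evict 8(c=2). Cache: [52(c=1) 81(c=2) 90(c=2) 10(c=4) 94(c=4) 15(c=9)]
Total: 17 hits, 12 misses, 6 evictions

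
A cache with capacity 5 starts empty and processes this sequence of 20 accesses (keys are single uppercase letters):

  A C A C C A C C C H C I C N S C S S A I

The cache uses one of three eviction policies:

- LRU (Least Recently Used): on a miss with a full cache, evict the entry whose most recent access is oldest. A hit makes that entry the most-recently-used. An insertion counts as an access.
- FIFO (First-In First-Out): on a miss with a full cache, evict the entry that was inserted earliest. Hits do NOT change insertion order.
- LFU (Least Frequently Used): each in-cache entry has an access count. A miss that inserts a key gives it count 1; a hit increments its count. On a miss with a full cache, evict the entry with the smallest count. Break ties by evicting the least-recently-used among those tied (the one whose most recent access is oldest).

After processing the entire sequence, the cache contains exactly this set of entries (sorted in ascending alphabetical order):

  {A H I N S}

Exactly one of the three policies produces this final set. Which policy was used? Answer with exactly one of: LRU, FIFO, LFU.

Answer: FIFO

Derivation:
Simulating under each policy and comparing final sets:
  LRU: final set = {A C I N S} -> differs
  FIFO: final set = {A H I N S} -> MATCHES target
  LFU: final set = {A C I N S} -> differs
Only FIFO produces the target set.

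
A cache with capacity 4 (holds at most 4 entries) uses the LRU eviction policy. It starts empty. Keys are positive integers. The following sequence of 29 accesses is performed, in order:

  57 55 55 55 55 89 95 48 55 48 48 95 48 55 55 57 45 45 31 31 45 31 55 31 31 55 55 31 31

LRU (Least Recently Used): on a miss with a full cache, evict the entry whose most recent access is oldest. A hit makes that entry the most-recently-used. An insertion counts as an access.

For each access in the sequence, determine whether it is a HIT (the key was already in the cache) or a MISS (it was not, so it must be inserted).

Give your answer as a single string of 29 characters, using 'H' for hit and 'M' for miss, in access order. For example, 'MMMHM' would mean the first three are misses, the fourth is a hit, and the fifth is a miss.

Answer: MMHHHMMMHHHHHHHMMHMHHHHHHHHHH

Derivation:
LRU simulation (capacity=4):
  1. access 57: MISS. Cache (LRU->MRU): [57]
  2. access 55: MISS. Cache (LRU->MRU): [57 55]
  3. access 55: HIT. Cache (LRU->MRU): [57 55]
  4. access 55: HIT. Cache (LRU->MRU): [57 55]
  5. access 55: HIT. Cache (LRU->MRU): [57 55]
  6. access 89: MISS. Cache (LRU->MRU): [57 55 89]
  7. access 95: MISS. Cache (LRU->MRU): [57 55 89 95]
  8. access 48: MISS, evict 57. Cache (LRU->MRU): [55 89 95 48]
  9. access 55: HIT. Cache (LRU->MRU): [89 95 48 55]
  10. access 48: HIT. Cache (LRU->MRU): [89 95 55 48]
  11. access 48: HIT. Cache (LRU->MRU): [89 95 55 48]
  12. access 95: HIT. Cache (LRU->MRU): [89 55 48 95]
  13. access 48: HIT. Cache (LRU->MRU): [89 55 95 48]
  14. access 55: HIT. Cache (LRU->MRU): [89 95 48 55]
  15. access 55: HIT. Cache (LRU->MRU): [89 95 48 55]
  16. access 57: MISS, evict 89. Cache (LRU->MRU): [95 48 55 57]
  17. access 45: MISS, evict 95. Cache (LRU->MRU): [48 55 57 45]
  18. access 45: HIT. Cache (LRU->MRU): [48 55 57 45]
  19. access 31: MISS, evict 48. Cache (LRU->MRU): [55 57 45 31]
  20. access 31: HIT. Cache (LRU->MRU): [55 57 45 31]
  21. access 45: HIT. Cache (LRU->MRU): [55 57 31 45]
  22. access 31: HIT. Cache (LRU->MRU): [55 57 45 31]
  23. access 55: HIT. Cache (LRU->MRU): [57 45 31 55]
  24. access 31: HIT. Cache (LRU->MRU): [57 45 55 31]
  25. access 31: HIT. Cache (LRU->MRU): [57 45 55 31]
  26. access 55: HIT. Cache (LRU->MRU): [57 45 31 55]
  27. access 55: HIT. Cache (LRU->MRU): [57 45 31 55]
  28. access 31: HIT. Cache (LRU->MRU): [57 45 55 31]
  29. access 31: HIT. Cache (LRU->MRU): [57 45 55 31]
Total: 21 hits, 8 misses, 4 evictions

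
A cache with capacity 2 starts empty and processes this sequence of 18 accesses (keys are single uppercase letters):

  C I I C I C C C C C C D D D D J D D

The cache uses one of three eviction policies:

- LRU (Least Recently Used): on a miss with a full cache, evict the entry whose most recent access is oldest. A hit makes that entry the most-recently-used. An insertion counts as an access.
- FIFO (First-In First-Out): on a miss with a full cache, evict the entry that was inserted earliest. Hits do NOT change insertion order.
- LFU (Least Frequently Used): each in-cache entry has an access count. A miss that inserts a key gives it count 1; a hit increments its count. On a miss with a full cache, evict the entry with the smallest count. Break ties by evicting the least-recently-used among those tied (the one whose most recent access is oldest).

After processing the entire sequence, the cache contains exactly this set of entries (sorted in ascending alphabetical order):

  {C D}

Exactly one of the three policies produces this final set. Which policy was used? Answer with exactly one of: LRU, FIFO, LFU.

Simulating under each policy and comparing final sets:
  LRU: final set = {D J} -> differs
  FIFO: final set = {D J} -> differs
  LFU: final set = {C D} -> MATCHES target
Only LFU produces the target set.

Answer: LFU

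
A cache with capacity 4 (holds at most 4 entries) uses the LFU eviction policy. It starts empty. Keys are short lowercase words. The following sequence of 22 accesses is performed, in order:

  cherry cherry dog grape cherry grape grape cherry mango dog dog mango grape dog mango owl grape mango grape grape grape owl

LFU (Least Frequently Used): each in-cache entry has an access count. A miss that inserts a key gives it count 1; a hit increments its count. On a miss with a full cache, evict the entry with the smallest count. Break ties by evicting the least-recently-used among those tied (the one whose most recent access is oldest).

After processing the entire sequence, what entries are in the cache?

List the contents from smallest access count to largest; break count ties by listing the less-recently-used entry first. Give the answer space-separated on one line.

LFU simulation (capacity=4):
  1. access cherry: MISS. Cache: [cherry(c=1)]
  2. access cherry: HIT, count now 2. Cache: [cherry(c=2)]
  3. access dog: MISS. Cache: [dog(c=1) cherry(c=2)]
  4. access grape: MISS. Cache: [dog(c=1) grape(c=1) cherry(c=2)]
  5. access cherry: HIT, count now 3. Cache: [dog(c=1) grape(c=1) cherry(c=3)]
  6. access grape: HIT, count now 2. Cache: [dog(c=1) grape(c=2) cherry(c=3)]
  7. access grape: HIT, count now 3. Cache: [dog(c=1) cherry(c=3) grape(c=3)]
  8. access cherry: HIT, count now 4. Cache: [dog(c=1) grape(c=3) cherry(c=4)]
  9. access mango: MISS. Cache: [dog(c=1) mango(c=1) grape(c=3) cherry(c=4)]
  10. access dog: HIT, count now 2. Cache: [mango(c=1) dog(c=2) grape(c=3) cherry(c=4)]
  11. access dog: HIT, count now 3. Cache: [mango(c=1) grape(c=3) dog(c=3) cherry(c=4)]
  12. access mango: HIT, count now 2. Cache: [mango(c=2) grape(c=3) dog(c=3) cherry(c=4)]
  13. access grape: HIT, count now 4. Cache: [mango(c=2) dog(c=3) cherry(c=4) grape(c=4)]
  14. access dog: HIT, count now 4. Cache: [mango(c=2) cherry(c=4) grape(c=4) dog(c=4)]
  15. access mango: HIT, count now 3. Cache: [mango(c=3) cherry(c=4) grape(c=4) dog(c=4)]
  16. access owl: MISS, evict mango(c=3). Cache: [owl(c=1) cherry(c=4) grape(c=4) dog(c=4)]
  17. access grape: HIT, count now 5. Cache: [owl(c=1) cherry(c=4) dog(c=4) grape(c=5)]
  18. access mango: MISS, evict owl(c=1). Cache: [mango(c=1) cherry(c=4) dog(c=4) grape(c=5)]
  19. access grape: HIT, count now 6. Cache: [mango(c=1) cherry(c=4) dog(c=4) grape(c=6)]
  20. access grape: HIT, count now 7. Cache: [mango(c=1) cherry(c=4) dog(c=4) grape(c=7)]
  21. access grape: HIT, count now 8. Cache: [mango(c=1) cherry(c=4) dog(c=4) grape(c=8)]
  22. access owl: MISS, evict mango(c=1). Cache: [owl(c=1) cherry(c=4) dog(c=4) grape(c=8)]
Total: 15 hits, 7 misses, 3 evictions

Answer: owl cherry dog grape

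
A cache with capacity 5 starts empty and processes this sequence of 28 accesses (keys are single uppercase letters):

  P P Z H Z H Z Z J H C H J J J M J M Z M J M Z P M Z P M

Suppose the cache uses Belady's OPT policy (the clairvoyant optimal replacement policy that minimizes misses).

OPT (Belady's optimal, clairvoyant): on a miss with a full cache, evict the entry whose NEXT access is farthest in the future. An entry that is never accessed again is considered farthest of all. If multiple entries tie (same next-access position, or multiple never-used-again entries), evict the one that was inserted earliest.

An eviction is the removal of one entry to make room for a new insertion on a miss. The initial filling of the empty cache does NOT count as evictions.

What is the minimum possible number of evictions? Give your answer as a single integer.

OPT (Belady) simulation (capacity=5):
  1. access P: MISS. Cache: [P]
  2. access P: HIT. Next use of P: step 24. Cache: [P]
  3. access Z: MISS. Cache: [P Z]
  4. access H: MISS. Cache: [P Z H]
  5. access Z: HIT. Next use of Z: step 7. Cache: [P Z H]
  6. access H: HIT. Next use of H: step 10. Cache: [P Z H]
  7. access Z: HIT. Next use of Z: step 8. Cache: [P Z H]
  8. access Z: HIT. Next use of Z: step 19. Cache: [P Z H]
  9. access J: MISS. Cache: [P Z H J]
  10. access H: HIT. Next use of H: step 12. Cache: [P Z H J]
  11. access C: MISS. Cache: [P Z H J C]
  12. access H: HIT. Next use of H: never. Cache: [P Z H J C]
  13. access J: HIT. Next use of J: step 14. Cache: [P Z H J C]
  14. access J: HIT. Next use of J: step 15. Cache: [P Z H J C]
  15. access J: HIT. Next use of J: step 17. Cache: [P Z H J C]
  16. access M: MISS, evict H (next use: never). Cache: [P Z J C M]
  17. access J: HIT. Next use of J: step 21. Cache: [P Z J C M]
  18. access M: HIT. Next use of M: step 20. Cache: [P Z J C M]
  19. access Z: HIT. Next use of Z: step 23. Cache: [P Z J C M]
  20. access M: HIT. Next use of M: step 22. Cache: [P Z J C M]
  21. access J: HIT. Next use of J: never. Cache: [P Z J C M]
  22. access M: HIT. Next use of M: step 25. Cache: [P Z J C M]
  23. access Z: HIT. Next use of Z: step 26. Cache: [P Z J C M]
  24. access P: HIT. Next use of P: step 27. Cache: [P Z J C M]
  25. access M: HIT. Next use of M: step 28. Cache: [P Z J C M]
  26. access Z: HIT. Next use of Z: never. Cache: [P Z J C M]
  27. access P: HIT. Next use of P: never. Cache: [P Z J C M]
  28. access M: HIT. Next use of M: never. Cache: [P Z J C M]
Total: 22 hits, 6 misses, 1 evictions

Answer: 1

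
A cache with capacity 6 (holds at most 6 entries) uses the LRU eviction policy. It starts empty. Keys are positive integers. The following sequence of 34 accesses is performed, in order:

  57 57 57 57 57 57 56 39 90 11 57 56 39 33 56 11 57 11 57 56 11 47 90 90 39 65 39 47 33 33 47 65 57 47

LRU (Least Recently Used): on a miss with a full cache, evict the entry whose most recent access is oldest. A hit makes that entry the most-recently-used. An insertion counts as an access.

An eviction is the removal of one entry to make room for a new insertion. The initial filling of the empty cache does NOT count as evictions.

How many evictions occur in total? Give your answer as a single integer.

LRU simulation (capacity=6):
  1. access 57: MISS. Cache (LRU->MRU): [57]
  2. access 57: HIT. Cache (LRU->MRU): [57]
  3. access 57: HIT. Cache (LRU->MRU): [57]
  4. access 57: HIT. Cache (LRU->MRU): [57]
  5. access 57: HIT. Cache (LRU->MRU): [57]
  6. access 57: HIT. Cache (LRU->MRU): [57]
  7. access 56: MISS. Cache (LRU->MRU): [57 56]
  8. access 39: MISS. Cache (LRU->MRU): [57 56 39]
  9. access 90: MISS. Cache (LRU->MRU): [57 56 39 90]
  10. access 11: MISS. Cache (LRU->MRU): [57 56 39 90 11]
  11. access 57: HIT. Cache (LRU->MRU): [56 39 90 11 57]
  12. access 56: HIT. Cache (LRU->MRU): [39 90 11 57 56]
  13. access 39: HIT. Cache (LRU->MRU): [90 11 57 56 39]
  14. access 33: MISS. Cache (LRU->MRU): [90 11 57 56 39 33]
  15. access 56: HIT. Cache (LRU->MRU): [90 11 57 39 33 56]
  16. access 11: HIT. Cache (LRU->MRU): [90 57 39 33 56 11]
  17. access 57: HIT. Cache (LRU->MRU): [90 39 33 56 11 57]
  18. access 11: HIT. Cache (LRU->MRU): [90 39 33 56 57 11]
  19. access 57: HIT. Cache (LRU->MRU): [90 39 33 56 11 57]
  20. access 56: HIT. Cache (LRU->MRU): [90 39 33 11 57 56]
  21. access 11: HIT. Cache (LRU->MRU): [90 39 33 57 56 11]
  22. access 47: MISS, evict 90. Cache (LRU->MRU): [39 33 57 56 11 47]
  23. access 90: MISS, evict 39. Cache (LRU->MRU): [33 57 56 11 47 90]
  24. access 90: HIT. Cache (LRU->MRU): [33 57 56 11 47 90]
  25. access 39: MISS, evict 33. Cache (LRU->MRU): [57 56 11 47 90 39]
  26. access 65: MISS, evict 57. Cache (LRU->MRU): [56 11 47 90 39 65]
  27. access 39: HIT. Cache (LRU->MRU): [56 11 47 90 65 39]
  28. access 47: HIT. Cache (LRU->MRU): [56 11 90 65 39 47]
  29. access 33: MISS, evict 56. Cache (LRU->MRU): [11 90 65 39 47 33]
  30. access 33: HIT. Cache (LRU->MRU): [11 90 65 39 47 33]
  31. access 47: HIT. Cache (LRU->MRU): [11 90 65 39 33 47]
  32. access 65: HIT. Cache (LRU->MRU): [11 90 39 33 47 65]
  33. access 57: MISS, evict 11. Cache (LRU->MRU): [90 39 33 47 65 57]
  34. access 47: HIT. Cache (LRU->MRU): [90 39 33 65 57 47]
Total: 22 hits, 12 misses, 6 evictions

Answer: 6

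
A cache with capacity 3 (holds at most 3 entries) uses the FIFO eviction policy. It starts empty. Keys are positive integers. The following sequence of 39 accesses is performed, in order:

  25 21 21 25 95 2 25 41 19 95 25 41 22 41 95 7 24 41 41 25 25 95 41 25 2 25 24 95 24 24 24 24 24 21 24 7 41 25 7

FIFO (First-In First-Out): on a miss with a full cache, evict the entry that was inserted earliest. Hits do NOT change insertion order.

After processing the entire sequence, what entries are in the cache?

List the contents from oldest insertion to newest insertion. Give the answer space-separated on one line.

Answer: 7 41 25

Derivation:
FIFO simulation (capacity=3):
  1. access 25: MISS. Cache (old->new): [25]
  2. access 21: MISS. Cache (old->new): [25 21]
  3. access 21: HIT. Cache (old->new): [25 21]
  4. access 25: HIT. Cache (old->new): [25 21]
  5. access 95: MISS. Cache (old->new): [25 21 95]
  6. access 2: MISS, evict 25. Cache (old->new): [21 95 2]
  7. access 25: MISS, evict 21. Cache (old->new): [95 2 25]
  8. access 41: MISS, evict 95. Cache (old->new): [2 25 41]
  9. access 19: MISS, evict 2. Cache (old->new): [25 41 19]
  10. access 95: MISS, evict 25. Cache (old->new): [41 19 95]
  11. access 25: MISS, evict 41. Cache (old->new): [19 95 25]
  12. access 41: MISS, evict 19. Cache (old->new): [95 25 41]
  13. access 22: MISS, evict 95. Cache (old->new): [25 41 22]
  14. access 41: HIT. Cache (old->new): [25 41 22]
  15. access 95: MISS, evict 25. Cache (old->new): [41 22 95]
  16. access 7: MISS, evict 41. Cache (old->new): [22 95 7]
  17. access 24: MISS, evict 22. Cache (old->new): [95 7 24]
  18. access 41: MISS, evict 95. Cache (old->new): [7 24 41]
  19. access 41: HIT. Cache (old->new): [7 24 41]
  20. access 25: MISS, evict 7. Cache (old->new): [24 41 25]
  21. access 25: HIT. Cache (old->new): [24 41 25]
  22. access 95: MISS, evict 24. Cache (old->new): [41 25 95]
  23. access 41: HIT. Cache (old->new): [41 25 95]
  24. access 25: HIT. Cache (old->new): [41 25 95]
  25. access 2: MISS, evict 41. Cache (old->new): [25 95 2]
  26. access 25: HIT. Cache (old->new): [25 95 2]
  27. access 24: MISS, evict 25. Cache (old->new): [95 2 24]
  28. access 95: HIT. Cache (old->new): [95 2 24]
  29. access 24: HIT. Cache (old->new): [95 2 24]
  30. access 24: HIT. Cache (old->new): [95 2 24]
  31. access 24: HIT. Cache (old->new): [95 2 24]
  32. access 24: HIT. Cache (old->new): [95 2 24]
  33. access 24: HIT. Cache (old->new): [95 2 24]
  34. access 21: MISS, evict 95. Cache (old->new): [2 24 21]
  35. access 24: HIT. Cache (old->new): [2 24 21]
  36. access 7: MISS, evict 2. Cache (old->new): [24 21 7]
  37. access 41: MISS, evict 24. Cache (old->new): [21 7 41]
  38. access 25: MISS, evict 21. Cache (old->new): [7 41 25]
  39. access 7: HIT. Cache (old->new): [7 41 25]
Total: 16 hits, 23 misses, 20 evictions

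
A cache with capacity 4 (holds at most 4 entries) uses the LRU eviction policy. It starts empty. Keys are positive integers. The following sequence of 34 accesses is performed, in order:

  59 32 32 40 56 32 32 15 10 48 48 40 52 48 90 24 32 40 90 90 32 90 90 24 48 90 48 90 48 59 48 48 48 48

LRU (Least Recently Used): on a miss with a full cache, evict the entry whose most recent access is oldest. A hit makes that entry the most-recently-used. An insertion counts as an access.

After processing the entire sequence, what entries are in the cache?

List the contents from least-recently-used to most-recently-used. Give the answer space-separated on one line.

LRU simulation (capacity=4):
  1. access 59: MISS. Cache (LRU->MRU): [59]
  2. access 32: MISS. Cache (LRU->MRU): [59 32]
  3. access 32: HIT. Cache (LRU->MRU): [59 32]
  4. access 40: MISS. Cache (LRU->MRU): [59 32 40]
  5. access 56: MISS. Cache (LRU->MRU): [59 32 40 56]
  6. access 32: HIT. Cache (LRU->MRU): [59 40 56 32]
  7. access 32: HIT. Cache (LRU->MRU): [59 40 56 32]
  8. access 15: MISS, evict 59. Cache (LRU->MRU): [40 56 32 15]
  9. access 10: MISS, evict 40. Cache (LRU->MRU): [56 32 15 10]
  10. access 48: MISS, evict 56. Cache (LRU->MRU): [32 15 10 48]
  11. access 48: HIT. Cache (LRU->MRU): [32 15 10 48]
  12. access 40: MISS, evict 32. Cache (LRU->MRU): [15 10 48 40]
  13. access 52: MISS, evict 15. Cache (LRU->MRU): [10 48 40 52]
  14. access 48: HIT. Cache (LRU->MRU): [10 40 52 48]
  15. access 90: MISS, evict 10. Cache (LRU->MRU): [40 52 48 90]
  16. access 24: MISS, evict 40. Cache (LRU->MRU): [52 48 90 24]
  17. access 32: MISS, evict 52. Cache (LRU->MRU): [48 90 24 32]
  18. access 40: MISS, evict 48. Cache (LRU->MRU): [90 24 32 40]
  19. access 90: HIT. Cache (LRU->MRU): [24 32 40 90]
  20. access 90: HIT. Cache (LRU->MRU): [24 32 40 90]
  21. access 32: HIT. Cache (LRU->MRU): [24 40 90 32]
  22. access 90: HIT. Cache (LRU->MRU): [24 40 32 90]
  23. access 90: HIT. Cache (LRU->MRU): [24 40 32 90]
  24. access 24: HIT. Cache (LRU->MRU): [40 32 90 24]
  25. access 48: MISS, evict 40. Cache (LRU->MRU): [32 90 24 48]
  26. access 90: HIT. Cache (LRU->MRU): [32 24 48 90]
  27. access 48: HIT. Cache (LRU->MRU): [32 24 90 48]
  28. access 90: HIT. Cache (LRU->MRU): [32 24 48 90]
  29. access 48: HIT. Cache (LRU->MRU): [32 24 90 48]
  30. access 59: MISS, evict 32. Cache (LRU->MRU): [24 90 48 59]
  31. access 48: HIT. Cache (LRU->MRU): [24 90 59 48]
  32. access 48: HIT. Cache (LRU->MRU): [24 90 59 48]
  33. access 48: HIT. Cache (LRU->MRU): [24 90 59 48]
  34. access 48: HIT. Cache (LRU->MRU): [24 90 59 48]
Total: 19 hits, 15 misses, 11 evictions

Answer: 24 90 59 48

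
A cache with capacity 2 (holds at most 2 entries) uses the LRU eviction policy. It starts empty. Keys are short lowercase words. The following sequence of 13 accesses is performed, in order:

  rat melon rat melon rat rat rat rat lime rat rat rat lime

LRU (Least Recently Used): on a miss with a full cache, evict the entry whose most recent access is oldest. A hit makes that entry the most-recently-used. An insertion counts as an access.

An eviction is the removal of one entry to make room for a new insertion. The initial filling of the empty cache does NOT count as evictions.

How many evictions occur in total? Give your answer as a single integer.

LRU simulation (capacity=2):
  1. access rat: MISS. Cache (LRU->MRU): [rat]
  2. access melon: MISS. Cache (LRU->MRU): [rat melon]
  3. access rat: HIT. Cache (LRU->MRU): [melon rat]
  4. access melon: HIT. Cache (LRU->MRU): [rat melon]
  5. access rat: HIT. Cache (LRU->MRU): [melon rat]
  6. access rat: HIT. Cache (LRU->MRU): [melon rat]
  7. access rat: HIT. Cache (LRU->MRU): [melon rat]
  8. access rat: HIT. Cache (LRU->MRU): [melon rat]
  9. access lime: MISS, evict melon. Cache (LRU->MRU): [rat lime]
  10. access rat: HIT. Cache (LRU->MRU): [lime rat]
  11. access rat: HIT. Cache (LRU->MRU): [lime rat]
  12. access rat: HIT. Cache (LRU->MRU): [lime rat]
  13. access lime: HIT. Cache (LRU->MRU): [rat lime]
Total: 10 hits, 3 misses, 1 evictions

Answer: 1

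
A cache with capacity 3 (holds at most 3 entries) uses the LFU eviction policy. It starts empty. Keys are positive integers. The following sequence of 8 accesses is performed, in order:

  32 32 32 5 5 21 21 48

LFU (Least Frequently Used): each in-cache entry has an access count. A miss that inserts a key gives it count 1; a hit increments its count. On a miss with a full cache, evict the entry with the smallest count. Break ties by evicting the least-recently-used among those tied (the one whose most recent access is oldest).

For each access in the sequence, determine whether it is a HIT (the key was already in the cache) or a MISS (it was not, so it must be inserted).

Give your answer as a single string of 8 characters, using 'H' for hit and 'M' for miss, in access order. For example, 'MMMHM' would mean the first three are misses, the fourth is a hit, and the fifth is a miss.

Answer: MHHMHMHM

Derivation:
LFU simulation (capacity=3):
  1. access 32: MISS. Cache: [32(c=1)]
  2. access 32: HIT, count now 2. Cache: [32(c=2)]
  3. access 32: HIT, count now 3. Cache: [32(c=3)]
  4. access 5: MISS. Cache: [5(c=1) 32(c=3)]
  5. access 5: HIT, count now 2. Cache: [5(c=2) 32(c=3)]
  6. access 21: MISS. Cache: [21(c=1) 5(c=2) 32(c=3)]
  7. access 21: HIT, count now 2. Cache: [5(c=2) 21(c=2) 32(c=3)]
  8. access 48: MISS, evict 5(c=2). Cache: [48(c=1) 21(c=2) 32(c=3)]
Total: 4 hits, 4 misses, 1 evictions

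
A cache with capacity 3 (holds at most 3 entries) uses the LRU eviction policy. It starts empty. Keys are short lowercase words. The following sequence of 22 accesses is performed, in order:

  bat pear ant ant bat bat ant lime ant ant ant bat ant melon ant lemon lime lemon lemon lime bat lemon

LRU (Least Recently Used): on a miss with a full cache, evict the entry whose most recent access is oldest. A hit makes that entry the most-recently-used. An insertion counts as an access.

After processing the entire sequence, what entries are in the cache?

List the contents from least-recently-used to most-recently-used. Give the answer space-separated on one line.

Answer: lime bat lemon

Derivation:
LRU simulation (capacity=3):
  1. access bat: MISS. Cache (LRU->MRU): [bat]
  2. access pear: MISS. Cache (LRU->MRU): [bat pear]
  3. access ant: MISS. Cache (LRU->MRU): [bat pear ant]
  4. access ant: HIT. Cache (LRU->MRU): [bat pear ant]
  5. access bat: HIT. Cache (LRU->MRU): [pear ant bat]
  6. access bat: HIT. Cache (LRU->MRU): [pear ant bat]
  7. access ant: HIT. Cache (LRU->MRU): [pear bat ant]
  8. access lime: MISS, evict pear. Cache (LRU->MRU): [bat ant lime]
  9. access ant: HIT. Cache (LRU->MRU): [bat lime ant]
  10. access ant: HIT. Cache (LRU->MRU): [bat lime ant]
  11. access ant: HIT. Cache (LRU->MRU): [bat lime ant]
  12. access bat: HIT. Cache (LRU->MRU): [lime ant bat]
  13. access ant: HIT. Cache (LRU->MRU): [lime bat ant]
  14. access melon: MISS, evict lime. Cache (LRU->MRU): [bat ant melon]
  15. access ant: HIT. Cache (LRU->MRU): [bat melon ant]
  16. access lemon: MISS, evict bat. Cache (LRU->MRU): [melon ant lemon]
  17. access lime: MISS, evict melon. Cache (LRU->MRU): [ant lemon lime]
  18. access lemon: HIT. Cache (LRU->MRU): [ant lime lemon]
  19. access lemon: HIT. Cache (LRU->MRU): [ant lime lemon]
  20. access lime: HIT. Cache (LRU->MRU): [ant lemon lime]
  21. access bat: MISS, evict ant. Cache (LRU->MRU): [lemon lime bat]
  22. access lemon: HIT. Cache (LRU->MRU): [lime bat lemon]
Total: 14 hits, 8 misses, 5 evictions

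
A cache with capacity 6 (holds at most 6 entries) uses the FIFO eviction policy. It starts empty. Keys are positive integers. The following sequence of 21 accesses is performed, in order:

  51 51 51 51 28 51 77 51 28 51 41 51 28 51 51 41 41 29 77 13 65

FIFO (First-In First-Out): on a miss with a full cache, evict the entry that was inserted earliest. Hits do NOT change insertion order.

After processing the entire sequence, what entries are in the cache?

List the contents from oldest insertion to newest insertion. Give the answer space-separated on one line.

Answer: 28 77 41 29 13 65

Derivation:
FIFO simulation (capacity=6):
  1. access 51: MISS. Cache (old->new): [51]
  2. access 51: HIT. Cache (old->new): [51]
  3. access 51: HIT. Cache (old->new): [51]
  4. access 51: HIT. Cache (old->new): [51]
  5. access 28: MISS. Cache (old->new): [51 28]
  6. access 51: HIT. Cache (old->new): [51 28]
  7. access 77: MISS. Cache (old->new): [51 28 77]
  8. access 51: HIT. Cache (old->new): [51 28 77]
  9. access 28: HIT. Cache (old->new): [51 28 77]
  10. access 51: HIT. Cache (old->new): [51 28 77]
  11. access 41: MISS. Cache (old->new): [51 28 77 41]
  12. access 51: HIT. Cache (old->new): [51 28 77 41]
  13. access 28: HIT. Cache (old->new): [51 28 77 41]
  14. access 51: HIT. Cache (old->new): [51 28 77 41]
  15. access 51: HIT. Cache (old->new): [51 28 77 41]
  16. access 41: HIT. Cache (old->new): [51 28 77 41]
  17. access 41: HIT. Cache (old->new): [51 28 77 41]
  18. access 29: MISS. Cache (old->new): [51 28 77 41 29]
  19. access 77: HIT. Cache (old->new): [51 28 77 41 29]
  20. access 13: MISS. Cache (old->new): [51 28 77 41 29 13]
  21. access 65: MISS, evict 51. Cache (old->new): [28 77 41 29 13 65]
Total: 14 hits, 7 misses, 1 evictions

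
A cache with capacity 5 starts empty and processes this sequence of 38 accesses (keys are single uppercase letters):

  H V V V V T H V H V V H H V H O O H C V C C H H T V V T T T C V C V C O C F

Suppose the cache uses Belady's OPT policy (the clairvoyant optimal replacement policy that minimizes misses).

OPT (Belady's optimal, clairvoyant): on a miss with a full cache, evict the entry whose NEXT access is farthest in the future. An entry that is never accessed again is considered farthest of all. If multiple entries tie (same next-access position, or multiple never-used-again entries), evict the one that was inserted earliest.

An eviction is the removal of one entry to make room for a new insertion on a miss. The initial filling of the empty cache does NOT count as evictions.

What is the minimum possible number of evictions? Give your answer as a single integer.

OPT (Belady) simulation (capacity=5):
  1. access H: MISS. Cache: [H]
  2. access V: MISS. Cache: [H V]
  3. access V: HIT. Next use of V: step 4. Cache: [H V]
  4. access V: HIT. Next use of V: step 5. Cache: [H V]
  5. access V: HIT. Next use of V: step 8. Cache: [H V]
  6. access T: MISS. Cache: [H V T]
  7. access H: HIT. Next use of H: step 9. Cache: [H V T]
  8. access V: HIT. Next use of V: step 10. Cache: [H V T]
  9. access H: HIT. Next use of H: step 12. Cache: [H V T]
  10. access V: HIT. Next use of V: step 11. Cache: [H V T]
  11. access V: HIT. Next use of V: step 14. Cache: [H V T]
  12. access H: HIT. Next use of H: step 13. Cache: [H V T]
  13. access H: HIT. Next use of H: step 15. Cache: [H V T]
  14. access V: HIT. Next use of V: step 20. Cache: [H V T]
  15. access H: HIT. Next use of H: step 18. Cache: [H V T]
  16. access O: MISS. Cache: [H V T O]
  17. access O: HIT. Next use of O: step 36. Cache: [H V T O]
  18. access H: HIT. Next use of H: step 23. Cache: [H V T O]
  19. access C: MISS. Cache: [H V T O C]
  20. access V: HIT. Next use of V: step 26. Cache: [H V T O C]
  21. access C: HIT. Next use of C: step 22. Cache: [H V T O C]
  22. access C: HIT. Next use of C: step 31. Cache: [H V T O C]
  23. access H: HIT. Next use of H: step 24. Cache: [H V T O C]
  24. access H: HIT. Next use of H: never. Cache: [H V T O C]
  25. access T: HIT. Next use of T: step 28. Cache: [H V T O C]
  26. access V: HIT. Next use of V: step 27. Cache: [H V T O C]
  27. access V: HIT. Next use of V: step 32. Cache: [H V T O C]
  28. access T: HIT. Next use of T: step 29. Cache: [H V T O C]
  29. access T: HIT. Next use of T: step 30. Cache: [H V T O C]
  30. access T: HIT. Next use of T: never. Cache: [H V T O C]
  31. access C: HIT. Next use of C: step 33. Cache: [H V T O C]
  32. access V: HIT. Next use of V: step 34. Cache: [H V T O C]
  33. access C: HIT. Next use of C: step 35. Cache: [H V T O C]
  34. access V: HIT. Next use of V: never. Cache: [H V T O C]
  35. access C: HIT. Next use of C: step 37. Cache: [H V T O C]
  36. access O: HIT. Next use of O: never. Cache: [H V T O C]
  37. access C: HIT. Next use of C: never. Cache: [H V T O C]
  38. access F: MISS, evict H (next use: never). Cache: [V T O C F]
Total: 32 hits, 6 misses, 1 evictions

Answer: 1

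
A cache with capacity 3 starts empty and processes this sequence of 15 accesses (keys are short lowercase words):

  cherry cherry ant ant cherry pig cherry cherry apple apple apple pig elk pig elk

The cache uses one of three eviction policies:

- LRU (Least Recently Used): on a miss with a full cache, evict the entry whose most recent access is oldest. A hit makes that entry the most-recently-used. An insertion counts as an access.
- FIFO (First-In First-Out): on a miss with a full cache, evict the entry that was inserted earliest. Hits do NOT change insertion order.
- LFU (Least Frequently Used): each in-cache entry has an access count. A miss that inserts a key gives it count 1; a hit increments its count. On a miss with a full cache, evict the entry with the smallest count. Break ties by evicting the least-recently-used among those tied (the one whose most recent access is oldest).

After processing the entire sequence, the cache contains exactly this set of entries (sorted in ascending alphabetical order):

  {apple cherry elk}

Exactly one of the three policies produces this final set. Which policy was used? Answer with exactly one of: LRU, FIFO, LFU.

Simulating under each policy and comparing final sets:
  LRU: final set = {apple elk pig} -> differs
  FIFO: final set = {apple elk pig} -> differs
  LFU: final set = {apple cherry elk} -> MATCHES target
Only LFU produces the target set.

Answer: LFU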